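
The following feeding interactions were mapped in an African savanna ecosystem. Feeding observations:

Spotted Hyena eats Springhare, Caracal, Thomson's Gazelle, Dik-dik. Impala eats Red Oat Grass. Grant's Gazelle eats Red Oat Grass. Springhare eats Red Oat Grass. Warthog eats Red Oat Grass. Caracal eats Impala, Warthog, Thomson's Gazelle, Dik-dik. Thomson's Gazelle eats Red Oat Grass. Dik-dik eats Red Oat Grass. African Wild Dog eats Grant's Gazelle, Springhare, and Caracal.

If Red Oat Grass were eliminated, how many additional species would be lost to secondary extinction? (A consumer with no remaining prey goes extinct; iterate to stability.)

9

Remove Red Oat Grass.
Round 1: Warthog (all prey gone), Grant's Gazelle (all prey gone), Thomson's Gazelle (all prey gone), Dik-dik (all prey gone), Springhare (all prey gone), Impala (all prey gone) → extinct.
Round 2: Caracal (all prey gone) → extinct.
Round 3: Spotted Hyena (all prey gone), African Wild Dog (all prey gone) → extinct.
No further losses. Total secondary extinctions: 9.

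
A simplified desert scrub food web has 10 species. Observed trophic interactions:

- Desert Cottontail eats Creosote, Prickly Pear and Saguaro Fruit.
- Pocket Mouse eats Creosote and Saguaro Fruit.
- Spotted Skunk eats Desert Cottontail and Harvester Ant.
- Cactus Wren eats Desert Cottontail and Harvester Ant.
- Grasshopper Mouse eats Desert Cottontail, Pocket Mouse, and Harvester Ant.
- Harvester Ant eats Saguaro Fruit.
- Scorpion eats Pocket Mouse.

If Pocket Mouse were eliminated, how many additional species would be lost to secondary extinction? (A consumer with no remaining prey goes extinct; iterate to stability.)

Remove Pocket Mouse.
Round 1: Scorpion (all prey gone) → extinct.
No further losses. Total secondary extinctions: 1.

1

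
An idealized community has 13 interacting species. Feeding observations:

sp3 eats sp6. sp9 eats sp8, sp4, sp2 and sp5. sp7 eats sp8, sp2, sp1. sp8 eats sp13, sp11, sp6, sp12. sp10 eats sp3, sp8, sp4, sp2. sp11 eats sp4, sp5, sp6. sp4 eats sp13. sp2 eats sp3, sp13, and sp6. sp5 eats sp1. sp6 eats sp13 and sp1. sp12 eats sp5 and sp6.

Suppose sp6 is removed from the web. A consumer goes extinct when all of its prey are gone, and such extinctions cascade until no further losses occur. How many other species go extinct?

1

Remove sp6.
Round 1: sp3 (all prey gone) → extinct.
No further losses. Total secondary extinctions: 1.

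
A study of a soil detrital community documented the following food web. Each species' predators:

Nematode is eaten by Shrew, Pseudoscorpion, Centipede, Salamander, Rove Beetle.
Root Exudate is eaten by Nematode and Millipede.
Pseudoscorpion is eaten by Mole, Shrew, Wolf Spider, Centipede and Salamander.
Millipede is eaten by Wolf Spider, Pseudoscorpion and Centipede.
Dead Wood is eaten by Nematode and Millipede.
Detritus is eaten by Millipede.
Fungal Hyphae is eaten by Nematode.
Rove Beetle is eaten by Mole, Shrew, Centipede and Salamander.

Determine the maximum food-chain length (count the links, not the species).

3 links

One longest chain: Dead Wood → Nematode → Rove Beetle → Mole.
It has 4 species and 3 links.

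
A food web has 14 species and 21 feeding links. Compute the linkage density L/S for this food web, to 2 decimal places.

L/S = 1.50

There are L = 21 links among S = 14 species.
L/S = 21/14 = 1.5000 ≈ 1.50.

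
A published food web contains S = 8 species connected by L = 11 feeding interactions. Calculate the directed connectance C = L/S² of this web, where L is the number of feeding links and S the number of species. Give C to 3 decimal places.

C = 0.172

The web has S = 8 species and L = 11 feeding links.
C = L / S² = 11 / 64 = 0.1719 ≈ 0.172.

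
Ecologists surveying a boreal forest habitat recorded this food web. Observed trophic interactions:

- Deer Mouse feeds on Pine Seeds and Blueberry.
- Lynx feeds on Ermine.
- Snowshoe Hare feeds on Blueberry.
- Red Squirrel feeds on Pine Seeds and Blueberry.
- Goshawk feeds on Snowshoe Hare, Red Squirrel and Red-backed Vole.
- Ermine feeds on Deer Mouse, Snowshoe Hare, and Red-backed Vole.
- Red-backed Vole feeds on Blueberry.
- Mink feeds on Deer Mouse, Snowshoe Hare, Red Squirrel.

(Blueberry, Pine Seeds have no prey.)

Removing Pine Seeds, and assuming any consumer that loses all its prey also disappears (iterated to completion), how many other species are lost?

Remove Pine Seeds.
Every predator of it retains at least one other prey: Deer Mouse still has Blueberry; Red Squirrel still has Blueberry.
No consumer loses all prey, so no secondary extinctions occur.

0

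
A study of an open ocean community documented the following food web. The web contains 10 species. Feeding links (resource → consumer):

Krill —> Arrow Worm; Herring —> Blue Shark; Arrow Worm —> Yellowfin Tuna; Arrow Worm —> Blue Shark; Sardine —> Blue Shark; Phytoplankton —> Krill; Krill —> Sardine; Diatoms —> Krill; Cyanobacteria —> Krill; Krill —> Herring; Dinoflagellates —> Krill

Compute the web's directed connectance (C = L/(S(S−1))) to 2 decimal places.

The web has S = 10 species and L = 11 feeding links.
C = L / (S(S−1)) = 11 / 90 = 0.1222 ≈ 0.12.

C = 0.12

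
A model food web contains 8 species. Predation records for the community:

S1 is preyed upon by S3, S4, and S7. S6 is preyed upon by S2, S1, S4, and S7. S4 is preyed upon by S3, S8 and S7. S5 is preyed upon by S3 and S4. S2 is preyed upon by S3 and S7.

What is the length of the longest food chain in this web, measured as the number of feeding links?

3 links

One longest chain: S6 → S1 → S4 → S7.
It has 4 species and 3 links.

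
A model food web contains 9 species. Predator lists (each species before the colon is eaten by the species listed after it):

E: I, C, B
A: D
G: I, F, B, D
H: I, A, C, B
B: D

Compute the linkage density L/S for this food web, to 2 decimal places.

L/S = 1.44

There are L = 13 links among S = 9 species.
L/S = 13/9 = 1.4444 ≈ 1.44.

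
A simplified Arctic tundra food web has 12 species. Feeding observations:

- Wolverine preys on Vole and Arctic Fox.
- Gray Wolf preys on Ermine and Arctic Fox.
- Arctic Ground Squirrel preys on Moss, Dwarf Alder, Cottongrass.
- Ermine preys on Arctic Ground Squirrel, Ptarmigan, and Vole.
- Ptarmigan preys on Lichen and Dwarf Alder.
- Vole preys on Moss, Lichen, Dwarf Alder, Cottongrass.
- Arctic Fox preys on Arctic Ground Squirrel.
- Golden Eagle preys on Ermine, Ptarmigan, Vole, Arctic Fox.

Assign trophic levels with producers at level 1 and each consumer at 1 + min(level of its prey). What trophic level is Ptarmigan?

Dwarf Alder is a producer → level 1.
Ptarmigan eats Dwarf Alder → level 2.

Trophic level 2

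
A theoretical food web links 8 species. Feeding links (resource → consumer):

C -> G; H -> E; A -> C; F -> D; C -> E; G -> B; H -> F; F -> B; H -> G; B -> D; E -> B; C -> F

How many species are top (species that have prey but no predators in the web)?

Top species (has prey, but nothing eats it): D.
Count: 1.

1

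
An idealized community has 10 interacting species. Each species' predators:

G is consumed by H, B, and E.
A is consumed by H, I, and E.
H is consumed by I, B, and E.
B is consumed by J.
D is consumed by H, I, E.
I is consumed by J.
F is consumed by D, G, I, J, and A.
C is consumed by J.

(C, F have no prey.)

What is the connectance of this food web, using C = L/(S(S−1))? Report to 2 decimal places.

The web has S = 10 species and L = 20 feeding links.
C = L / (S(S−1)) = 20 / 90 = 0.2222 ≈ 0.22.

C = 0.22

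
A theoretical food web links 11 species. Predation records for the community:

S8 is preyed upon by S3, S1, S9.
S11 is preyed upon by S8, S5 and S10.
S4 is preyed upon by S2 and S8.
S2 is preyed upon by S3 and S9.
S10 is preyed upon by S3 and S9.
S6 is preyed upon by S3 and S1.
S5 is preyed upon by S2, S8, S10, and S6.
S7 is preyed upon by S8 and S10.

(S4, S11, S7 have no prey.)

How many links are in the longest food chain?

One longest chain: S11 → S5 → S8 → S1.
It has 4 species and 3 links.

3 links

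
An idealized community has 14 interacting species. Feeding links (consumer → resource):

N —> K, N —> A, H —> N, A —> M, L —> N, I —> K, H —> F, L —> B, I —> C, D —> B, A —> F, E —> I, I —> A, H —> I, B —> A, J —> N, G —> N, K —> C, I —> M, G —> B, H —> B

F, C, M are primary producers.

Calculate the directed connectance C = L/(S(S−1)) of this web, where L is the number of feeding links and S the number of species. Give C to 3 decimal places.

C = 0.115

The web has S = 14 species and L = 21 feeding links.
C = L / (S(S−1)) = 21 / 182 = 0.1154 ≈ 0.115.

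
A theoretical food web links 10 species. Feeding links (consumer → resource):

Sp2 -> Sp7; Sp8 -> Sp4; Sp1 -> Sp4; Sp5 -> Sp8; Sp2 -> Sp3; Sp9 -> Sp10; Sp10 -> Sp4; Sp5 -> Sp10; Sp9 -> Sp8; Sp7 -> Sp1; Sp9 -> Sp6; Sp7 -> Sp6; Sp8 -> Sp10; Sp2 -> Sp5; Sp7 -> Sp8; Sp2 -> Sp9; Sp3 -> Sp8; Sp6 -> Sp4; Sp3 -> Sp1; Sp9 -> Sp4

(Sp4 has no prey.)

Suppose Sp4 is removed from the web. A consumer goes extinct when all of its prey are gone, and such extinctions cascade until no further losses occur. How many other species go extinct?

9

Remove Sp4.
Round 1: Sp10 (all prey gone), Sp6 (all prey gone), Sp1 (all prey gone) → extinct.
Round 2: Sp8 (all prey gone) → extinct.
Round 3: Sp3 (all prey gone), Sp5 (all prey gone), Sp7 (all prey gone), Sp9 (all prey gone) → extinct.
Round 4: Sp2 (all prey gone) → extinct.
No further losses. Total secondary extinctions: 9.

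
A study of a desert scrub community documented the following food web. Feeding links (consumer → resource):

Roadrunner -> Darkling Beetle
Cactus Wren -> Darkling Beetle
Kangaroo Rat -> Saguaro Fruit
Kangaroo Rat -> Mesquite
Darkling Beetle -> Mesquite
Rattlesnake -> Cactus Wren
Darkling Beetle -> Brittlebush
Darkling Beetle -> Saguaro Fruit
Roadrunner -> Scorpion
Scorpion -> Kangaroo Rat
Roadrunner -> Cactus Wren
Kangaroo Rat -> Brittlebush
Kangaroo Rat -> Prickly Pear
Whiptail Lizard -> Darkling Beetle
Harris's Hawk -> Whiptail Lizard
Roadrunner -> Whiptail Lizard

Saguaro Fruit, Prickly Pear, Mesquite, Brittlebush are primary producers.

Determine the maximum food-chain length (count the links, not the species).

One longest chain: Saguaro Fruit → Darkling Beetle → Whiptail Lizard → Harris's Hawk.
It has 4 species and 3 links.

3 links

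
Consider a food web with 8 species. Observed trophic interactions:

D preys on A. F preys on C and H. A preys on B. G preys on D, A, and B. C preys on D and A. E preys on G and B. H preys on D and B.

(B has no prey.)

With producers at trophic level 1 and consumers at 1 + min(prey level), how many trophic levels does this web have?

Producers (level 1): B.
Following each consumer down to its lowest-level prey: B → H → F (levels 1 through 3).
All prey of F (H 2, C 3) are at level 2 or above, so F is at level 1 + 2 = 3.
Every consumer has at least one prey at level 2 or below, so none exceeds level 3.

3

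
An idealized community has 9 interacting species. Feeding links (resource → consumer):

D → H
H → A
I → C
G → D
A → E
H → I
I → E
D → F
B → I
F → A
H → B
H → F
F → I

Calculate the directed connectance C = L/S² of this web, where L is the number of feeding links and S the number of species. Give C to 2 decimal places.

C = 0.16

The web has S = 9 species and L = 13 feeding links.
C = L / S² = 13 / 81 = 0.1605 ≈ 0.16.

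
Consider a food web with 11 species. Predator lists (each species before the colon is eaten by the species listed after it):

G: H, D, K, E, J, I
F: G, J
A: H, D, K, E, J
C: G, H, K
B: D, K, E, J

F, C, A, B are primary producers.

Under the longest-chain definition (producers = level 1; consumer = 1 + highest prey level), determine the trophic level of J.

Trophic level 3

F is a producer → level 1.
G eats F (level 1); other prey at levels: C 1 → level 2.
J eats G (level 2); other prey at levels: F 1, A 1, B 1 → level 3.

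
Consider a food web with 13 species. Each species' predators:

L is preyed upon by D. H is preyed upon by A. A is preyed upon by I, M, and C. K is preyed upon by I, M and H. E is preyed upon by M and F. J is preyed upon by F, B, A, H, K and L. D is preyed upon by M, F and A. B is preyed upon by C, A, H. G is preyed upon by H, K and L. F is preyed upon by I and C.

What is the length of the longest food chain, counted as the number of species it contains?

5 species

One longest chain: G → L → D → F → C.
It has 5 species and 4 links.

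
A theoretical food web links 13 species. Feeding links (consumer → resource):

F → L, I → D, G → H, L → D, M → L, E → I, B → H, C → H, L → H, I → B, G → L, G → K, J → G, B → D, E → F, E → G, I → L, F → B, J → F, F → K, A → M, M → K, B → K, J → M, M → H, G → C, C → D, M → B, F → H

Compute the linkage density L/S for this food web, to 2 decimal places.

There are L = 29 links among S = 13 species.
L/S = 29/13 = 2.2308 ≈ 2.23.

L/S = 2.23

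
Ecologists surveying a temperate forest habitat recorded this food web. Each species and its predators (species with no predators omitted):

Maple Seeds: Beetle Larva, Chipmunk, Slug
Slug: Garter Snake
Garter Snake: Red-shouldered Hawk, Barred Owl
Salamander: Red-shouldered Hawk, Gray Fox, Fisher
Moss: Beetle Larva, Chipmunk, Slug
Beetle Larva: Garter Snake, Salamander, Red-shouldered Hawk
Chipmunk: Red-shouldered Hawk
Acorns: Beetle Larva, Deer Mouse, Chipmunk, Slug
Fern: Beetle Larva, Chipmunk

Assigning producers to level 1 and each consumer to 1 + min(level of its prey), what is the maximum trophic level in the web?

4

Producers (level 1): Moss, Acorns, Maple Seeds, Fern.
Following each consumer down to its lowest-level prey: Moss → Beetle Larva → Garter Snake → Barred Owl (levels 1 through 4).
All prey of Barred Owl (Garter Snake 3) are at level 3 or above, so Barred Owl is at level 1 + 3 = 4.
Every consumer has at least one prey at level 3 or below, so none exceeds level 4.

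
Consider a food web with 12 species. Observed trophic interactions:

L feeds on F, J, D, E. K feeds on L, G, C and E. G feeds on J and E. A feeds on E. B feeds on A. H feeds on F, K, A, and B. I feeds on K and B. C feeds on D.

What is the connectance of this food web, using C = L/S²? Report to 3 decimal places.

The web has S = 12 species and L = 19 feeding links.
C = L / S² = 19 / 144 = 0.1319 ≈ 0.132.

C = 0.132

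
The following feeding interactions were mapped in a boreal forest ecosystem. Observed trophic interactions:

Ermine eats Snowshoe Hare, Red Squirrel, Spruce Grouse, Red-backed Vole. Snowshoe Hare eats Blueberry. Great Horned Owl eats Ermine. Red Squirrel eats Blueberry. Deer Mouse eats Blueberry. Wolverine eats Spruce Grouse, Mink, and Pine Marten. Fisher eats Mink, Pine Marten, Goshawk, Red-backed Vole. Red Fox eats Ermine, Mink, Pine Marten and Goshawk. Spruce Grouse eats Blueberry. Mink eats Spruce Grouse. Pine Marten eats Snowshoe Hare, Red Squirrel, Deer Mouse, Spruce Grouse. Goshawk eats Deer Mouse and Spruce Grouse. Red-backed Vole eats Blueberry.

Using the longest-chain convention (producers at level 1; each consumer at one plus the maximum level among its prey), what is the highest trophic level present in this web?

4

Producers (level 1): Blueberry.
Blueberry → Red-backed Vole → Ermine → Red Fox gives Red Fox level 4.
No species has a prey at level 4, so no species reaches level 5.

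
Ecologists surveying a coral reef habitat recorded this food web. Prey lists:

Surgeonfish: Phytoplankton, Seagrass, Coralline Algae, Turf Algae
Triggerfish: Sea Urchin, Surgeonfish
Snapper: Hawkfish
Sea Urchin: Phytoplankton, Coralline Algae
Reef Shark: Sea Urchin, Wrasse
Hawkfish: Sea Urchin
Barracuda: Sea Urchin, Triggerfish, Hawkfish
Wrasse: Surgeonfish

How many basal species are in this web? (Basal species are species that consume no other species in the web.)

Basal species (no prey listed): Phytoplankton, Seagrass, Coralline Algae, Turf Algae.
Count: 4.

4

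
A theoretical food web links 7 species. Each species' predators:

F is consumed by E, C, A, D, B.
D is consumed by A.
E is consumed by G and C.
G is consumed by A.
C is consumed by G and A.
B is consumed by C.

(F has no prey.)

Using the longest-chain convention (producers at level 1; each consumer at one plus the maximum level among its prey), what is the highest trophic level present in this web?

5

Producers (level 1): F.
F → E → C → G → A gives A level 5.
No species has a prey at level 5, so no species reaches level 6.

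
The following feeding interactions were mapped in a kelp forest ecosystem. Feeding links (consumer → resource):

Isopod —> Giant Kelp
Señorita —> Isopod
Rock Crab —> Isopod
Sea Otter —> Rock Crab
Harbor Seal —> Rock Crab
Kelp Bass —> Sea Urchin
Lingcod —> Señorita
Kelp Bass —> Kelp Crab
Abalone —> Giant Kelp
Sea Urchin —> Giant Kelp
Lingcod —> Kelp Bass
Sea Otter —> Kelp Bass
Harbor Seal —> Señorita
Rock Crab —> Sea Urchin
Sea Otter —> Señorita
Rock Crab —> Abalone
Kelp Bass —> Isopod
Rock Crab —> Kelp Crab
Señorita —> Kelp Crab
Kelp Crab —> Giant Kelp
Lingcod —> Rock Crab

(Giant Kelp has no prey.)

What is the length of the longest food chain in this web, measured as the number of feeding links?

3 links

One longest chain: Giant Kelp → Isopod → Señorita → Lingcod.
It has 4 species and 3 links.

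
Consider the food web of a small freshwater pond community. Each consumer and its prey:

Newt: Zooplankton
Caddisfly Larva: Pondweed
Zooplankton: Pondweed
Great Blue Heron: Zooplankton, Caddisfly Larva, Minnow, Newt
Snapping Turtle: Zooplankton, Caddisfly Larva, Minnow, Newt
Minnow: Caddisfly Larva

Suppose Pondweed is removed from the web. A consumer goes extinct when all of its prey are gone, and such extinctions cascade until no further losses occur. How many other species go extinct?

Remove Pondweed.
Round 1: Zooplankton (all prey gone), Caddisfly Larva (all prey gone) → extinct.
Round 2: Minnow (all prey gone), Newt (all prey gone) → extinct.
Round 3: Great Blue Heron (all prey gone), Snapping Turtle (all prey gone) → extinct.
No further losses. Total secondary extinctions: 6.

6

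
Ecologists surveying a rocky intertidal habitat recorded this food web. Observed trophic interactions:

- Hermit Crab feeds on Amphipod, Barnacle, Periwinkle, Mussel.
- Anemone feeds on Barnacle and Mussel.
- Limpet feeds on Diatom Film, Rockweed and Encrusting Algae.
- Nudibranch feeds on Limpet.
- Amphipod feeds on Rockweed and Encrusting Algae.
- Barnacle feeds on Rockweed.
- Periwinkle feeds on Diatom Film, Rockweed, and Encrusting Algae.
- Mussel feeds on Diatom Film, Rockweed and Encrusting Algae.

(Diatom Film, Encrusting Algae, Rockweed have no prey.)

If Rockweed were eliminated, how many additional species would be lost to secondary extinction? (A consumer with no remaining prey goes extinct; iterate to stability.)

1

Remove Rockweed.
Round 1: Barnacle (all prey gone) → extinct.
No further losses. Total secondary extinctions: 1.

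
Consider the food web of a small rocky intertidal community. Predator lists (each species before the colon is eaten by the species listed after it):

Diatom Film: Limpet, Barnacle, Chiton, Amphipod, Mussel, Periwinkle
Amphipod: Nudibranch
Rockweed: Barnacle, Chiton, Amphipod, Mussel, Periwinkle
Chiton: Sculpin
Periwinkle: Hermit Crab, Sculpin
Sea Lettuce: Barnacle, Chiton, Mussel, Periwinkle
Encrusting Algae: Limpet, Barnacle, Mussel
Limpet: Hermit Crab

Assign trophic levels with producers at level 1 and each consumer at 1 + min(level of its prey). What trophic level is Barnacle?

Trophic level 2

Encrusting Algae is a producer → level 1.
Barnacle eats Encrusting Algae → level 2.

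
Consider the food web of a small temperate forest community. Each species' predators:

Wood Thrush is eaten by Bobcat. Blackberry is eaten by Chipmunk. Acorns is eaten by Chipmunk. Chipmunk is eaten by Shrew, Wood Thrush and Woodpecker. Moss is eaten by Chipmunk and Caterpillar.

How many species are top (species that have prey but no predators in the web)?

Top species (has prey, but nothing eats it): Caterpillar, Shrew, Woodpecker, Bobcat.
Count: 4.

4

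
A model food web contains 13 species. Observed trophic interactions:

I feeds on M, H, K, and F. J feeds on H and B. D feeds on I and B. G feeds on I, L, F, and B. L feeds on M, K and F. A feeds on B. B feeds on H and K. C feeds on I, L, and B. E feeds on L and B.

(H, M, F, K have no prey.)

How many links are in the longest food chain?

2 links

One longest chain: H → B → A.
It has 3 species and 2 links.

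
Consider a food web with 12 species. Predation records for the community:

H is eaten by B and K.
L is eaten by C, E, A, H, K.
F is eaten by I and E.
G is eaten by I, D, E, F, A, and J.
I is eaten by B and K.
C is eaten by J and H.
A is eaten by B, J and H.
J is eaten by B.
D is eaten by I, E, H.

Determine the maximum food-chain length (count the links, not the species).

3 links

One longest chain: G → D → I → K.
It has 4 species and 3 links.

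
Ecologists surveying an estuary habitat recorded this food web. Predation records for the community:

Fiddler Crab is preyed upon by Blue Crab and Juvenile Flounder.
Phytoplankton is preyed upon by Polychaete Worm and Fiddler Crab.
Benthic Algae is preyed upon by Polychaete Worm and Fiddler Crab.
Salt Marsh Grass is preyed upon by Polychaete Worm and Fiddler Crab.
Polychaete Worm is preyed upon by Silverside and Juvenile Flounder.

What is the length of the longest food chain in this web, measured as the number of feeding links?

One longest chain: Salt Marsh Grass → Polychaete Worm → Juvenile Flounder.
It has 3 species and 2 links.

2 links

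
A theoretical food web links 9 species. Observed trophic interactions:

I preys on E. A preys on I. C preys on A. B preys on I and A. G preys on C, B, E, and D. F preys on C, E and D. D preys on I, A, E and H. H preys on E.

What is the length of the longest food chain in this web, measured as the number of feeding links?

4 links

One longest chain: E → I → A → D → F.
It has 5 species and 4 links.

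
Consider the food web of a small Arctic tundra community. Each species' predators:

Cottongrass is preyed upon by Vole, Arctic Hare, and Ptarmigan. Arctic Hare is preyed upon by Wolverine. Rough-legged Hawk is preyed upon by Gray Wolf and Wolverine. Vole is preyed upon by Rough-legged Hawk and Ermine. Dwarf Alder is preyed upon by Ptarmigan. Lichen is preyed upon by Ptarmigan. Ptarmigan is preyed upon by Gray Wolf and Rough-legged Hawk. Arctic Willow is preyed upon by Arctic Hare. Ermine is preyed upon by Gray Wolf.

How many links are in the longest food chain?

3 links

One longest chain: Cottongrass → Ptarmigan → Rough-legged Hawk → Wolverine.
It has 4 species and 3 links.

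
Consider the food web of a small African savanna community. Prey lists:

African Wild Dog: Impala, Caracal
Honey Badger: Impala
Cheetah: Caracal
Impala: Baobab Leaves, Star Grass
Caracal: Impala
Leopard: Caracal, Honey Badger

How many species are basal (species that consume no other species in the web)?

2

Basal species (no prey listed): Baobab Leaves, Star Grass.
Count: 2.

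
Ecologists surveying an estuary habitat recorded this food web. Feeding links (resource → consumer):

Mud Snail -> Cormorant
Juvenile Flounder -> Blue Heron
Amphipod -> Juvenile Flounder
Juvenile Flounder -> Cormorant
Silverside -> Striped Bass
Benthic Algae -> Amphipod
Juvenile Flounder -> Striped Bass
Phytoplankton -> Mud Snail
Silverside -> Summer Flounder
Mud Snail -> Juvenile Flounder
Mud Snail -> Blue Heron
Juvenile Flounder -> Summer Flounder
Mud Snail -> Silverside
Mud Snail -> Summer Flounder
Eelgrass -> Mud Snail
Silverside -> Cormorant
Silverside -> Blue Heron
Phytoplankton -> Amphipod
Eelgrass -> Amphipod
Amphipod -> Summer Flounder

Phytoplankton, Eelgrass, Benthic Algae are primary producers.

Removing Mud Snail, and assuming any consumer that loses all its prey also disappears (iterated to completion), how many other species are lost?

1

Remove Mud Snail.
Round 1: Silverside (all prey gone) → extinct.
No further losses. Total secondary extinctions: 1.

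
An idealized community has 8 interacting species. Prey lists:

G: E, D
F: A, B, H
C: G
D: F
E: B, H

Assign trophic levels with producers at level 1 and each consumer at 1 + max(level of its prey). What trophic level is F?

A is a producer → level 1.
F eats A (level 1); other prey at levels: B 1, H 1 → level 2.

Trophic level 2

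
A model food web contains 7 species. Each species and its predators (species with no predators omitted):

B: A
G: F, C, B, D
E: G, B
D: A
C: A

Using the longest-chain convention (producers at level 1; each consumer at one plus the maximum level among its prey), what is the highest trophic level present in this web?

4

Producers (level 1): E.
E → G → C → A gives A level 4.
No species has a prey at level 4, so no species reaches level 5.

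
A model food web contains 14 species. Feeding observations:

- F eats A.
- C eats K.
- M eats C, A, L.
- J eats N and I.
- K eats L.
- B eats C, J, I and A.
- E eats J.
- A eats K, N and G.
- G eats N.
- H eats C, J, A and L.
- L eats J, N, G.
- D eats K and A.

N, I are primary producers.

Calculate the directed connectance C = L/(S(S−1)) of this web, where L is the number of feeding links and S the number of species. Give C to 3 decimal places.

The web has S = 14 species and L = 26 feeding links.
C = L / (S(S−1)) = 26 / 182 = 0.1429 ≈ 0.143.

C = 0.143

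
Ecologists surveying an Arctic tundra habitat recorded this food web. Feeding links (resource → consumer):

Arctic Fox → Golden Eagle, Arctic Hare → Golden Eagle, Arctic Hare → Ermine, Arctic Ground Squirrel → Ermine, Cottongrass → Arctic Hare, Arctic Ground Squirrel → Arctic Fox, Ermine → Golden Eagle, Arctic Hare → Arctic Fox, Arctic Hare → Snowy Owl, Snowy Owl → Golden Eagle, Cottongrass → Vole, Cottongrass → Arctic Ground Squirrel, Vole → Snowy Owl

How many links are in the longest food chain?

One longest chain: Cottongrass → Arctic Hare → Ermine → Golden Eagle.
It has 4 species and 3 links.

3 links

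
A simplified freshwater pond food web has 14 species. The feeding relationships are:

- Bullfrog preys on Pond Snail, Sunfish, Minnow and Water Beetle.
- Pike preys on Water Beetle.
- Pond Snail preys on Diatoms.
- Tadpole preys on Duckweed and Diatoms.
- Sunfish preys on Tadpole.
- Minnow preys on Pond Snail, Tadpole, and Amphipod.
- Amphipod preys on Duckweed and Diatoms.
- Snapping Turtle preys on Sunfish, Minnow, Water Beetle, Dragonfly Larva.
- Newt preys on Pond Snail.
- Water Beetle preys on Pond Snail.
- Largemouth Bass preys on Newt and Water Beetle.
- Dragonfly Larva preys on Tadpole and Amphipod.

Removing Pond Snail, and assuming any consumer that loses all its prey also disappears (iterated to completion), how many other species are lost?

Remove Pond Snail.
Round 1: Water Beetle (all prey gone), Newt (all prey gone) → extinct.
Round 2: Largemouth Bass (all prey gone), Pike (all prey gone) → extinct.
No further losses. Total secondary extinctions: 4.

4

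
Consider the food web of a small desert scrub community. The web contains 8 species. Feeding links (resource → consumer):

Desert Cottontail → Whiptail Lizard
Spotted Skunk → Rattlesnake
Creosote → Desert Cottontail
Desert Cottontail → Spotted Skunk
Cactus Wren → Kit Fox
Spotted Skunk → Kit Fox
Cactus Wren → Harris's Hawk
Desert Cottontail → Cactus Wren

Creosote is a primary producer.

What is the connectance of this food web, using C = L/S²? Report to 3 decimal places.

The web has S = 8 species and L = 8 feeding links.
C = L / S² = 8 / 64 = 0.1250 ≈ 0.125.

C = 0.125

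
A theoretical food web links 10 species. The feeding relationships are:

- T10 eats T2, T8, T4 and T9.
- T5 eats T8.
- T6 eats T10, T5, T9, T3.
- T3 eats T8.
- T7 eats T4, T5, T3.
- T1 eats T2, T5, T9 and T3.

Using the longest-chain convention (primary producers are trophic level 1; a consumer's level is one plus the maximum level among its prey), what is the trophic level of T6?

T2 is a producer → level 1.
T10 eats T2 (level 1); other prey at levels: T4 1, T8 1, T9 1 → level 2.
T6 eats T10 (level 2); other prey at levels: T9 1, T5 2, T3 2 → level 3.

Trophic level 3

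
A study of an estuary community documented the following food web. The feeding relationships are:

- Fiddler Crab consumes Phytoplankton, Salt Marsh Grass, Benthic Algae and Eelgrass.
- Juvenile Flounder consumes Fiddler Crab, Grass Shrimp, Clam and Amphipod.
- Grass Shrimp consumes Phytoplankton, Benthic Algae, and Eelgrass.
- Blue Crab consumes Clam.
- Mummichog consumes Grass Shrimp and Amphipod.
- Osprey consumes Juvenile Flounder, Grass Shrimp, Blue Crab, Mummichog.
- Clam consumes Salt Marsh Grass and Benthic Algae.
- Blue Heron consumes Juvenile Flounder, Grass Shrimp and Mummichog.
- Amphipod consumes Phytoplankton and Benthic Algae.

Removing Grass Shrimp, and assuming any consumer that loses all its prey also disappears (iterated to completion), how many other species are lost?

0

Remove Grass Shrimp.
Every predator of it retains at least one other prey: Juvenile Flounder still has Clam, Fiddler Crab, Amphipod; Mummichog still has Amphipod; Blue Heron still has Juvenile Flounder, Mummichog; Osprey still has Juvenile Flounder, Blue Crab, Mummichog.
No consumer loses all prey, so no secondary extinctions occur.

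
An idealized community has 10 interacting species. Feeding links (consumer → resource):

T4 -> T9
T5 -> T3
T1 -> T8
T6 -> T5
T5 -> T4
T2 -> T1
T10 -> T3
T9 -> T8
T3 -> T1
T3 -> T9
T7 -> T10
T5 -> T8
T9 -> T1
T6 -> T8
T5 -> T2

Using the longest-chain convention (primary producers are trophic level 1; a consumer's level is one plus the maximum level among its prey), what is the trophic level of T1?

T8 is a producer → level 1.
T1 eats T8 → level 2.

Trophic level 2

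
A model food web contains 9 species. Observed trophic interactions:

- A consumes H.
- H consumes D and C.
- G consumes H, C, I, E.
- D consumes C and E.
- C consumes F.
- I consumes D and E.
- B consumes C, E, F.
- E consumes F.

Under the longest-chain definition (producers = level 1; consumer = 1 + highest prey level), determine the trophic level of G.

F is a producer → level 1.
C eats F → level 2.
D eats C (level 2); other prey at levels: E 2 → level 3.
I eats D (level 3); other prey at levels: E 2 → level 4.
G eats I (level 4); other prey at levels: C 2, E 2, H 4 → level 5.

Trophic level 5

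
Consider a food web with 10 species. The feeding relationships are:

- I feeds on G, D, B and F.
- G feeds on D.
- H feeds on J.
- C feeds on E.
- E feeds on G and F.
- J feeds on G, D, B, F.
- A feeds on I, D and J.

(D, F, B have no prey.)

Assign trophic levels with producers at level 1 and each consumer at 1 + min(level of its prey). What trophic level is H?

D is a producer → level 1.
J eats D → level 2.
H eats J → level 3.
No prey of H is below level 2, so 3 is the minimum.

Trophic level 3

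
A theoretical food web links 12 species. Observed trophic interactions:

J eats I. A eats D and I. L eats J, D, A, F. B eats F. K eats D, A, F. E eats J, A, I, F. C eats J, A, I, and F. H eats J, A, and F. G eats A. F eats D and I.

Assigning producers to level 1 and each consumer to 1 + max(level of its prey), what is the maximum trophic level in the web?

3

Producers (level 1): I, D.
I → F → B gives B level 3.
No species has a prey at level 3, so no species reaches level 4.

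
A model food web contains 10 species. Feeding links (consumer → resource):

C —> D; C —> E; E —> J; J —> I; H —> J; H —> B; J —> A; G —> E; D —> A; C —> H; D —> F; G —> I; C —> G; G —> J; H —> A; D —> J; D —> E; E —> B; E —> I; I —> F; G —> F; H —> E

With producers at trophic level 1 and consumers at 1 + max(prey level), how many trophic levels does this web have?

Producers (level 1): A, F, B.
F → I → J → E → D → C gives C level 6.
No species has a prey at level 6, so no species reaches level 7.

6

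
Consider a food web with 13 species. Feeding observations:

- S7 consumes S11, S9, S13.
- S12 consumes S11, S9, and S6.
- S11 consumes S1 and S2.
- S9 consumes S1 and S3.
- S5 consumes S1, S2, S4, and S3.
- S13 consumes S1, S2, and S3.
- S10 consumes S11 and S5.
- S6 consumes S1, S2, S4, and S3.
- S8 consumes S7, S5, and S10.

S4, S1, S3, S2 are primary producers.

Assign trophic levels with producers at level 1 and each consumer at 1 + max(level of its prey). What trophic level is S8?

S1 is a producer → level 1.
S9 eats S1 (level 1); other prey at levels: S3 1 → level 2.
S7 eats S9 (level 2); other prey at levels: S11 2, S13 2 → level 3.
S8 eats S7 (level 3); other prey at levels: S5 2, S10 3 → level 4.

Trophic level 4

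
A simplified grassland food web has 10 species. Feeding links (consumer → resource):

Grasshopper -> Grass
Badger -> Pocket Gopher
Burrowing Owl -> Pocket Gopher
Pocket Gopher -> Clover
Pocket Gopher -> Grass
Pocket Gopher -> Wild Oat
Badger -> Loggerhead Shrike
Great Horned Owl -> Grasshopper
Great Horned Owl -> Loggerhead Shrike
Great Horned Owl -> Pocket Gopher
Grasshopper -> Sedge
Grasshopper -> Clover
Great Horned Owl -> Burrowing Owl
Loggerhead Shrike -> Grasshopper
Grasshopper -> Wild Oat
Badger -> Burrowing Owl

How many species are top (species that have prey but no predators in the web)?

Top species (has prey, but nothing eats it): Badger, Great Horned Owl.
Count: 2.

2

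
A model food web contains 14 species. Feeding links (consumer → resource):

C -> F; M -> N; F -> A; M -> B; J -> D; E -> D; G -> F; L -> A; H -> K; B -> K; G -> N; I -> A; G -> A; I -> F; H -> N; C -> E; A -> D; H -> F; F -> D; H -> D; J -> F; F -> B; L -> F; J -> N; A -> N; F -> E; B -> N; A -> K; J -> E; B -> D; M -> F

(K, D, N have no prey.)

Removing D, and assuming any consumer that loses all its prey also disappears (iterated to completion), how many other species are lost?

Remove D.
Round 1: E (all prey gone) → extinct.
No further losses. Total secondary extinctions: 1.

1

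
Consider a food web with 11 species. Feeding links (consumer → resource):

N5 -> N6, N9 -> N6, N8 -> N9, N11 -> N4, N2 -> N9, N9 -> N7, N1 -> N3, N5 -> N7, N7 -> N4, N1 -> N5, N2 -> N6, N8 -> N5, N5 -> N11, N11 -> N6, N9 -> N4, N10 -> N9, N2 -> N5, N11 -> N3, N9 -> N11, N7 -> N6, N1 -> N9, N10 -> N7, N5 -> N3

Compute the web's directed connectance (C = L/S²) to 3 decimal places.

The web has S = 11 species and L = 23 feeding links.
C = L / S² = 23 / 121 = 0.1901 ≈ 0.190.

C = 0.190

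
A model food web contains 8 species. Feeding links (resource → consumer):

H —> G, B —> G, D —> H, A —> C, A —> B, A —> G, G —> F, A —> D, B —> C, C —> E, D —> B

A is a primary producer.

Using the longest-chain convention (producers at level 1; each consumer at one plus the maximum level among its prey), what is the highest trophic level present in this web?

5

Producers (level 1): A.
A → D → H → G → F gives F level 5.
No species has a prey at level 5, so no species reaches level 6.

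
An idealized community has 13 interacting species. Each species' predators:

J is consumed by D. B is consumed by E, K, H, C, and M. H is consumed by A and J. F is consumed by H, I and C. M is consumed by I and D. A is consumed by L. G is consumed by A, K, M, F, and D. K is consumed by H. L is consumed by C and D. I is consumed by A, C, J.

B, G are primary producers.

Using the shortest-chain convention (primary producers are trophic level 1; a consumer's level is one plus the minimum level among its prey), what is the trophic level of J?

Trophic level 3

B is a producer → level 1.
H eats B → level 2.
J eats H → level 3.
No prey of J is below level 2, so 3 is the minimum.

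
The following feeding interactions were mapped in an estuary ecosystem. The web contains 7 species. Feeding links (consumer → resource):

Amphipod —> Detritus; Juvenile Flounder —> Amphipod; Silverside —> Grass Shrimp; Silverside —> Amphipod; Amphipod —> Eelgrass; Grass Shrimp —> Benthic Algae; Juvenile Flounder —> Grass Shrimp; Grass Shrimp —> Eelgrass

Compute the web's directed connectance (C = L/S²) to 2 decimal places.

The web has S = 7 species and L = 8 feeding links.
C = L / S² = 8 / 49 = 0.1633 ≈ 0.16.

C = 0.16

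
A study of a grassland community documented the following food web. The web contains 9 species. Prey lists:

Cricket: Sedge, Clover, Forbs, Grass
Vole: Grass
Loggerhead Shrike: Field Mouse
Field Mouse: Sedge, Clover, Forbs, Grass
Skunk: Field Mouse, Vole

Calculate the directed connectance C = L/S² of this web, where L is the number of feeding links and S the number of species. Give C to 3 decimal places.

The web has S = 9 species and L = 12 feeding links.
C = L / S² = 12 / 81 = 0.1481 ≈ 0.148.

C = 0.148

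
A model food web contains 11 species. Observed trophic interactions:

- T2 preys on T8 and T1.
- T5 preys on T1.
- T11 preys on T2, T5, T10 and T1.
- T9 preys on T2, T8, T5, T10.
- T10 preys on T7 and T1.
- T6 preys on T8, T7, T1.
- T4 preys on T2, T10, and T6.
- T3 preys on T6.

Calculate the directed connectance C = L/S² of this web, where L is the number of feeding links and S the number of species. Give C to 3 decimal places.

The web has S = 11 species and L = 20 feeding links.
C = L / S² = 20 / 121 = 0.1653 ≈ 0.165.

C = 0.165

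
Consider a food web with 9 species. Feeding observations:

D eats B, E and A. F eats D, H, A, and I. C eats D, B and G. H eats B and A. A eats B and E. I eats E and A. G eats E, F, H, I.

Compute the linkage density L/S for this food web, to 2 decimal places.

There are L = 20 links among S = 9 species.
L/S = 20/9 = 2.2222 ≈ 2.22.

L/S = 2.22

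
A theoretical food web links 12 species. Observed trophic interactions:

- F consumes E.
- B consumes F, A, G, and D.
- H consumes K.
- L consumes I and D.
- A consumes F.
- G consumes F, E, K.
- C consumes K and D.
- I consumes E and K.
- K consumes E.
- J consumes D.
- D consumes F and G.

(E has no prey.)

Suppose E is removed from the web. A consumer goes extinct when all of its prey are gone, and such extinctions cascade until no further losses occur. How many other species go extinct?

11

Remove E.
Round 1: K (all prey gone), F (all prey gone) → extinct.
Round 2: H (all prey gone), A (all prey gone), I (all prey gone), G (all prey gone) → extinct.
Round 3: D (all prey gone) → extinct.
Round 4: L (all prey gone), J (all prey gone), B (all prey gone), C (all prey gone) → extinct.
No further losses. Total secondary extinctions: 11.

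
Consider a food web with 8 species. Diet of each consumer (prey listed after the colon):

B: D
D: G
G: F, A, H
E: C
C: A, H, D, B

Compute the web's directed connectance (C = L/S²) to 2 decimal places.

C = 0.16

The web has S = 8 species and L = 10 feeding links.
C = L / S² = 10 / 64 = 0.1562 ≈ 0.16.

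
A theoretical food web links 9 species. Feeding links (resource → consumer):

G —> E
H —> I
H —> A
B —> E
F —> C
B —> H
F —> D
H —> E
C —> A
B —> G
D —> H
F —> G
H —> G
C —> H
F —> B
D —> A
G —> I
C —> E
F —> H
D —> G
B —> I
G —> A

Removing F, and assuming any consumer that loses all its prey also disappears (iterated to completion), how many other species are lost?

8

Remove F.
Round 1: D (all prey gone), C (all prey gone), B (all prey gone) → extinct.
Round 2: H (all prey gone) → extinct.
Round 3: G (all prey gone) → extinct.
Round 4: E (all prey gone), A (all prey gone), I (all prey gone) → extinct.
No further losses. Total secondary extinctions: 8.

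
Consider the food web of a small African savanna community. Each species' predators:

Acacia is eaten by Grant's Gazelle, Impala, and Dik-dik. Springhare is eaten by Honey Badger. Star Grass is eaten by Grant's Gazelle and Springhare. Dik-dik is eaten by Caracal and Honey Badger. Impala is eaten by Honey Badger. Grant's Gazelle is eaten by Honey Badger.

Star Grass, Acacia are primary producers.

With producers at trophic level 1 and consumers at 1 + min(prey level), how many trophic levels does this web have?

3

Producers (level 1): Star Grass, Acacia.
Following each consumer down to its lowest-level prey: Acacia → Dik-dik → Caracal (levels 1 through 3).
All prey of Caracal (Dik-dik 2) are at level 2 or above, so Caracal is at level 1 + 2 = 3.
Every consumer has at least one prey at level 2 or below, so none exceeds level 3.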